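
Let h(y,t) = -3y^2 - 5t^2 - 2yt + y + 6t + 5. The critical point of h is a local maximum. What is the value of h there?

381/56

∂h/∂y = -6y - 2t + 1 = 0 and ∂h/∂t = -2y - 10t + 6 = 0, so (y, t) = (-1/28, 17/28).
The Hessian has h_{yy} = -6, h_{tt} = -10, h_{yt} = -2, giving D = 56 > 0 with h_{yy} < 0, so the point is a local maximum.
h(-1/28, 17/28) = 381/56.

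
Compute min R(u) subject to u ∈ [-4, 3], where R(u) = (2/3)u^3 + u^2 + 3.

-71/3

The derivative is 2u^2 + 2u, which vanishes at u = -1 and u = 0.
Compare values at every candidate in [-4, 3]: R(-4) = -71/3, R(-1) = 10/3, R(0) = 3, R(3) = 30.
So the minimum is R(-4) = -71/3.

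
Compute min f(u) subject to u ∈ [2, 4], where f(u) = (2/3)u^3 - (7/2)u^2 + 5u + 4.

Differentiating, f'(u) = 2u^2 - 7u + 5; whose only zero in [2, 4] is u = 5/2.
Candidates: f(2) = 16/3, f(5/2) = 121/24, f(4) = 32/3.
The minimum over the interval is 121/24, attained at u = 5/2.

121/24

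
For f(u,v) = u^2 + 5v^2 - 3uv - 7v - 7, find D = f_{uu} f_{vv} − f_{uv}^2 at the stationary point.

∂f/∂u = 2u - 3v = 0 and ∂f/∂v = -3u + 10v - 7 = 0, so (u, v) = (21/11, 14/11).
The Hessian has f_{uu} = 2, f_{vv} = 10, f_{uv} = -3, giving D = 11 > 0 with f_{uu} > 0, so the point is a local minimum.
D = (2)·(10) − (-3)^2 = 11.

11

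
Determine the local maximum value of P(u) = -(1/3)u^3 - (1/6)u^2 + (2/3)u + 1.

103/81

Critical points: P'(u) = -u^2 - (1/3)u + 2/3 vanishes at u = -1, 2/3.
Second-derivative test with P''(u) = -2u - 1/3: P''(-1) = 5/3 > 0 ⇒ local minimum; P''(2/3) = -5/3 < 0 ⇒ local maximum.
Thus P has its local maximum at u = 2/3, with value 103/81.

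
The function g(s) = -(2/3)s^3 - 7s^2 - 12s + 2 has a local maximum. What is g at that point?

23/3

g'(s) = -2s^2 - 14s - 12 = 0 at s = -6, -1.
Since g''(s) = -4s - 14, we get g''(-6) = 10 > 0 ⇒ local minimum; g''(-1) = -10 < 0 ⇒ local maximum.
The local maximum is g(-1) = 23/3.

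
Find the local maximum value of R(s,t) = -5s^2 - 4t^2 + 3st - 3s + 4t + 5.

435/71

∂R/∂s = -10s + 3t - 3 = 0 and ∂R/∂t = 3s - 8t + 4 = 0, so (s, t) = (-12/71, 31/71).
The Hessian has R_{ss} = -10, R_{tt} = -8, R_{st} = 3, giving D = 71 > 0 with R_{ss} < 0, so the point is a local maximum.
R(-12/71, 31/71) = 435/71.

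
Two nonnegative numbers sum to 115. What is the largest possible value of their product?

13225/4

With x + y = 115, the product is P(x) = x(115 − x).
P'(x) = 115 − 2x = 0 gives x = 115/2; P'' = −2 < 0, so this is the maximum.
P = 115/2·115/2 = 13225/4.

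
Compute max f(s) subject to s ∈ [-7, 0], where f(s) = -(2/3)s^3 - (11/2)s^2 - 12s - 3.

Differentiating, f'(s) = -2s^2 - 11s - 12; which vanishes at s = -4 and s = -3/2.
Compare values at every candidate in [-7, 0]: f(-7) = 241/6,  f(-4) = -1/3,  f(-3/2) = 39/8,  f(0) = -3.
So the maximum is f(-7) = 241/6.

241/6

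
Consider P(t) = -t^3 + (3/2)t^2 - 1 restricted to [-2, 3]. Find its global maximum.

P'(t) = -3t^2 + 3t, which vanishes at t = 0 and t = 1.
Candidates: P(-2) = 13; P(0) = -1; P(1) = -1/2; P(3) = -29/2.
Hence the absolute maximum is 13 at t = -2.

13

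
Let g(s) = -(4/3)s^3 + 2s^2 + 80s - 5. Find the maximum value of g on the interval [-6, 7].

835/3

Differentiating, g'(s) = -4s^2 + 4s + 80; which vanishes at s = -4 and s = 5.
Evaluating at the critical points and endpoints: g(-6) = -125,  g(-4) = -623/3,  g(5) = 835/3,  g(7) = 587/3.
So the maximum is g(5) = 835/3.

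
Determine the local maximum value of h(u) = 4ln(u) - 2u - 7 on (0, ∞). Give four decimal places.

-8.2274

h'(u) = 4/u − 2 = 0 gives u = 2.
h''(u) = -4/u², which is negative for u > 0, so this is a local maximum.
h(2) = 4·ln(2) - 4 - 7 ≈ -8.2274.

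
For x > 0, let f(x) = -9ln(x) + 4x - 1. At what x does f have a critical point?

9/4

f'(x) = -9/x + 4 = 0 gives x = 9/4.
f''(x) = 9/x², which is positive for x > 0, so this is a local minimum.
f(9/4) = -9·ln(9/4) + 9 - 1 ≈ 0.7016.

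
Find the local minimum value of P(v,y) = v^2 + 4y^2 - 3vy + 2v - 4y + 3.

∂P/∂v = 2v - 3y + 2 = 0 and ∂P/∂y = -3v + 8y - 4 = 0, so (v, y) = (-4/7, 2/7).
The Hessian has P_{vv} = 2, P_{yy} = 8, P_{vy} = -3, giving D = 7 > 0 with P_{vv} > 0, so the point is a local minimum.
P(-4/7, 2/7) = 13/7.

13/7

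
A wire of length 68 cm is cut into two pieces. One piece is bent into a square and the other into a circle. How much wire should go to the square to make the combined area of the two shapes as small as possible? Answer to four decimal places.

Let x be the length used for the square. Square side x/4; circle radius (68−x)/(2π).
A(x) = (x/4)² + π·((68−x)/(2π))² = x²/16 + (68−x)²/(4π) for 0 ≤ x ≤ 68. A'(x) = x/8 − (68−x)/(2π) = 0 gives x = 4·68/(π+4) ≈ 38.0867.
A'' = 1/8 + 1/(2π) > 0, so this gives the minimum combined area; x ≈ 38.0867 cm to the square.

38.0867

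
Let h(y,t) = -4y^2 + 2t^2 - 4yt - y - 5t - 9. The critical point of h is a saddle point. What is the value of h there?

∂h/∂y = -8y - 4t - 1 = 0 and ∂h/∂t = -4y + 4t - 5 = 0, so (y, t) = (-1/2, 3/4).
The Hessian has h_{yy} = -8, h_{tt} = 4, h_{yt} = -4, giving D = -48 < 0, so the point is a saddle point.
h(-1/2, 3/4) = -85/8.

-85/8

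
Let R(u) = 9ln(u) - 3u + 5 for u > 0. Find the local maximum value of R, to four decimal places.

R'(u) = 9/u − 3 = 0 gives u = 3.
R''(u) = -9/u², which is negative for u > 0, so this is a local maximum.
R(3) = 9·ln(3) - 9 + 5 ≈ 5.8875.

5.8875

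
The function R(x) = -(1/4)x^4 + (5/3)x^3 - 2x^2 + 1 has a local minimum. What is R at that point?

Critical points: R'(x) = -x^3 + 5x^2 - 4x vanishes at x = 0, 1, 4.
Second-derivative test with R''(x) = -3x^2 + 10x - 4: R''(0) = -4 < 0 ⇒ local maximum; R''(1) = 3 > 0 ⇒ local minimum; R''(4) = -12 < 0 ⇒ local maximum.
Thus R has its local minimum at x = 1, with value 5/12.

5/12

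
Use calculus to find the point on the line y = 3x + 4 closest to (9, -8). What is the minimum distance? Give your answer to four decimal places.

12.3329

Minimize D(x)^2 = (x - 9)^2 + (3x + 12)^2.
d/dx[D^2] = 2(x - 9) + 2·3·(3x + 12) = 0 ⇒ x = -27/10.
Then y = -41/10 and the distance is √(1521/10) ≈ 12.3329.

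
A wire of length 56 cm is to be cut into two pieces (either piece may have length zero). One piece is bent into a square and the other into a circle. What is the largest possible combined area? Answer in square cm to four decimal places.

Let x be the length used for the square. Square side x/4; circle radius (56−x)/(2π).
A(x) = (x/4)² + π·((56−x)/(2π))² = x²/16 + (56−x)²/(4π) for 0 ≤ x ≤ 56. A'(x) = x/8 − (56−x)/(2π) = 0 gives x = 4·56/(π+4) ≈ 31.3656.
A'' > 0, so the interior critical point is a minimum; the maximum is at an endpoint. A(0) = 249.5550 and A(56) = 196.0000, so the largest area is 249.5550.

249.5550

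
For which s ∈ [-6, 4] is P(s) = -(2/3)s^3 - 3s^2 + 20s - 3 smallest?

-5

The derivative is -2s^2 - 6s + 20, which vanishes at s = -5 and s = 2.
Evaluating at the critical points and endpoints: P(-6) = -87, P(-5) = -284/3, P(2) = 59/3, P(4) = -41/3.
So the minimum is P(-5) = -284/3.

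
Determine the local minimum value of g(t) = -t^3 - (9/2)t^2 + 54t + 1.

g'(t) = -3t^2 - 9t + 54 = 0 at t = -6, 3.
Since g''(t) = -6t - 9, we get g''(-6) = 27 > 0 ⇒ local minimum; g''(3) = -27 < 0 ⇒ local maximum.
So the local minimum value is g(-6) = -269.

-269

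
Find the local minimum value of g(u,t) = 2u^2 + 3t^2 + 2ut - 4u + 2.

∂g/∂u = 4u + 2t - 4 = 0 and ∂g/∂t = 2u + 6t = 0, so (u, t) = (6/5, -2/5).
The Hessian has g_{uu} = 4, g_{tt} = 6, g_{ut} = 2, giving D = 20 > 0 with g_{uu} > 0, so the point is a local minimum.
g(6/5, -2/5) = -2/5.

-2/5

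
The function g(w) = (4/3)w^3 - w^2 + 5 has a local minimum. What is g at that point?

Critical points: g'(w) = 4w^2 - 2w vanishes at w = 0, 1/2.
Second-derivative test with g''(w) = 8w - 2: g''(0) = -2 < 0 ⇒ local maximum; g''(1/2) = 2 > 0 ⇒ local minimum.
The local minimum is g(1/2) = 59/12.

59/12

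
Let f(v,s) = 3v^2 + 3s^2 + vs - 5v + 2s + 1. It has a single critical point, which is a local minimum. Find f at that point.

∂f/∂v = 6v + s - 5 = 0 and ∂f/∂s = v + 6s + 2 = 0, so (v, s) = (32/35, -17/35).
The Hessian has f_{vv} = 6, f_{ss} = 6, f_{vs} = 1, giving D = 35 > 0 with f_{vv} > 0, so the point is a local minimum.
f(32/35, -17/35) = -62/35.

-62/35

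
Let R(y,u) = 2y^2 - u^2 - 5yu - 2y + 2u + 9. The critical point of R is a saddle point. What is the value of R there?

∂R/∂y = 4y - 5u - 2 = 0 and ∂R/∂u = -5y - 2u + 2 = 0, so (y, u) = (14/33, -2/33).
The Hessian has R_{yy} = 4, R_{uu} = -2, R_{yu} = -5, giving D = -33 < 0, so the point is a saddle point.
R(14/33, -2/33) = 281/33.

281/33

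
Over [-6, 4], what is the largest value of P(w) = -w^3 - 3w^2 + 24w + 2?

The derivative is -3w^2 - 6w + 24, which vanishes at w = -4 and w = 2.
Evaluating at the critical points and endpoints: P(-6) = -34, P(-4) = -78, P(2) = 30, P(4) = -14.
The maximum over the interval is 30, attained at w = 2.

30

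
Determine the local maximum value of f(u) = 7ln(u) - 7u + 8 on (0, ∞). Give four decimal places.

1.0000

f'(u) = 7/u − 7 = 0 gives u = 1.
f''(u) = -7/u², which is negative for u > 0, so this is a local maximum.
f(1) = 7·ln(1) - 7 + 8 ≈ 1.0000.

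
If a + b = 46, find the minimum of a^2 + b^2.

1058

With a + b = 46, a^2 + b^2 = a^2 + (46 − a)^2.
The derivative 2a − 2(46 − a) = 4a − 92 vanishes at a = 23; second derivative 4 > 0, a minimum.
The minimum is 2·(23)^2 = 1058.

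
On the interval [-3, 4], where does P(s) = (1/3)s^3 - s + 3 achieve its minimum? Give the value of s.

P'(s) = s^2 - 1, which vanishes at s = -1 and s = 1.
Candidates: P(-3) = -3,  P(-1) = 11/3,  P(1) = 7/3,  P(4) = 61/3.
So the minimum is P(-3) = -3.

-3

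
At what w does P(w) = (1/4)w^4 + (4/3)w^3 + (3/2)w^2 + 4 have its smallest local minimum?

P'(w) = w^3 + 4w^2 + 3w = 0 at w = -3, -1, 0.
Since P''(w) = 3w^2 + 8w + 3, we get P''(-3) = 6 > 0 ⇒ local minimum; P''(-1) = -2 < 0 ⇒ local maximum; P''(0) = 3 > 0 ⇒ local minimum.
So the smallest local minimum value is P(-3) = 7/4.

-3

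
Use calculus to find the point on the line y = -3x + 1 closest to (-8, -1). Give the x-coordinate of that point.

-1/5

Minimize D(x)^2 = (x + 8)^2 + (-3x + 2)^2.
d/dx[D^2] = 2(x + 8) + 2·(-3)·(-3x + 2) = 0 ⇒ x = -1/5.
Then y = 8/5 and the distance is √(338/5) ≈ 8.2219.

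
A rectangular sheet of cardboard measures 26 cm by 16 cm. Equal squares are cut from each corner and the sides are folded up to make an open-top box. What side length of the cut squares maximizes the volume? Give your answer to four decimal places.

3.2141

With cut size x, the volume is V(x) = x(26 − 2x)(16 − 2x) for 0 < x < 8.
V'(x) = 12x^2 − 168x + 416. Setting V'(x) = 0 gives x ≈ 3.2141 (the root in (0, 8)).
V''(x) = 24x − 168 is negative there, so this is the maximum; V ≈ 602.1210.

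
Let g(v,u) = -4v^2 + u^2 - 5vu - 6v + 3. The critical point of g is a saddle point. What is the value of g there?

159/41

∂g/∂v = -8v - 5u - 6 = 0 and ∂g/∂u = -5v + 2u = 0, so (v, u) = (-12/41, -30/41).
The Hessian has g_{vv} = -8, g_{uu} = 2, g_{vu} = -5, giving D = -41 < 0, so the point is a saddle point.
g(-12/41, -30/41) = 159/41.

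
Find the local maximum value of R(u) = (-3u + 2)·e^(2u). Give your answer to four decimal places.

2.0934

By the product rule, R'(u) = (-6u + 1)·e^(2u). Since e^(2u) > 0, the only critical point is u = 1/6.
R''(1/6) has the same sign as -6 < 0, so this is a local maximum.
R(1/6) = (3/2)·e^(1/3) ≈ 2.0934.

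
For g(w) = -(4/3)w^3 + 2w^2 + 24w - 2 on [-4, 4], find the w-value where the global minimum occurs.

The derivative is -4w^2 + 4w + 24, which vanishes at w = -2 and w = 3.
Candidates: g(-4) = 58/3,  g(-2) = -94/3,  g(3) = 52,  g(4) = 122/3.
Hence the absolute minimum is -94/3 at w = -2.

-2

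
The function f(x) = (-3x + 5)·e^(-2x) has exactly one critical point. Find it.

By the product rule, f'(x) = (6x - 13)·e^(-2x). Since e^(-2x) > 0, the only critical point is x = 13/6.
f''(13/6) has the same sign as 6 > 0, so this is a local minimum.
f(13/6) = (-3/2)·e^(-13/3) ≈ -0.0197.

13/6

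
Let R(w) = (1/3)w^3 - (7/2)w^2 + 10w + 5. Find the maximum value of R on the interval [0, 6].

Differentiating, R'(w) = w^2 - 7w + 10; which vanishes at w = 2 and w = 5.
Candidates: R(0) = 5; R(2) = 41/3; R(5) = 55/6; R(6) = 11.
Hence the absolute maximum is 41/3 at w = 2.

41/3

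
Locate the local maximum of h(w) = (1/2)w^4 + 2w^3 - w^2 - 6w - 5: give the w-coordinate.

-1

h'(w) = 2w^3 + 6w^2 - 2w - 6 = 0 at w = -3, -1, 1.
h''(w) = 6w^2 + 12w - 2. h''(-3) = 16 > 0 ⇒ local minimum; h''(-1) = -8 < 0 ⇒ local maximum; h''(1) = 16 > 0 ⇒ local minimum.
So the local maximum value is h(-1) = -3/2.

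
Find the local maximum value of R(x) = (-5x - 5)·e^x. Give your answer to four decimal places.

0.6767

By the product rule, R'(x) = (-5x - 10)·e^x. Since e^x > 0, the only critical point is x = -2.
R''(-2) has the same sign as -5 < 0, so this is a local maximum.
R(-2) = (5)·e^(-2) ≈ 0.6767.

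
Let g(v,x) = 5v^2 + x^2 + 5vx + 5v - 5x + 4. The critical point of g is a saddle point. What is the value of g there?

∂g/∂v = 10v + 5x + 5 = 0 and ∂g/∂x = 5v + 2x - 5 = 0, so (v, x) = (7, -15).
The Hessian has g_{vv} = 10, g_{xx} = 2, g_{vx} = 5, giving D = -5 < 0, so the point is a saddle point.
g(7, -15) = 59.

59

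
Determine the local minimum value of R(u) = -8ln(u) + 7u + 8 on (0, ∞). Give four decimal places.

14.9317

R'(u) = -8/u + 7 = 0 gives u = 8/7.
R''(u) = 8/u², which is positive for u > 0, so this is a local minimum.
R(8/7) = -8·ln(8/7) + 8 + 8 ≈ 14.9317.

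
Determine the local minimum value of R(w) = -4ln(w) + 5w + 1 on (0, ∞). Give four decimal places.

R'(w) = -4/w + 5 = 0 gives w = 4/5.
R''(w) = 4/w², which is positive for w > 0, so this is a local minimum.
R(4/5) = -4·ln(4/5) + 4 + 1 ≈ 5.8926.

5.8926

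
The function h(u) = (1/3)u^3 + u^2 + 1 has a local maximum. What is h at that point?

7/3

Critical points: h'(u) = u^2 + 2u vanishes at u = -2, 0.
Since h''(u) = 2u + 2, we get h''(-2) = -2 < 0 ⇒ local maximum; h''(0) = 2 > 0 ⇒ local minimum.
So the local maximum value is h(-2) = 7/3.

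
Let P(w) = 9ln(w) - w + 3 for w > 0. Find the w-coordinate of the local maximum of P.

P'(w) = 9/w − 1 = 0 gives w = 9.
P''(w) = -9/w², which is negative for w > 0, so this is a local maximum.
P(9) = 9·ln(9) - 9 + 3 ≈ 13.7750.

9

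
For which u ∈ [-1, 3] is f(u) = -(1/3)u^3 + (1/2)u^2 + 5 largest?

-1

f'(u) = -u^2 + u, which vanishes at u = 0 and u = 1.
Candidates: f(-1) = 35/6,  f(0) = 5,  f(1) = 31/6,  f(3) = 1/2.
The maximum over the interval is 35/6, attained at u = -1.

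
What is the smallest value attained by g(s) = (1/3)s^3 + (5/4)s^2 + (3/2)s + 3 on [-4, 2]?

-13/3

The derivative is s^2 + (5/2)s + 3/2, which vanishes at s = -3/2 and s = -1.
Compare values at every candidate in [-4, 2]: g(-4) = -13/3; g(-3/2) = 39/16; g(-1) = 29/12; g(2) = 41/3.
So the minimum is g(-4) = -13/3.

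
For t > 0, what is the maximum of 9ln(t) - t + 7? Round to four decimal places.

P'(t) = 9/t − 1 = 0 gives t = 9.
P''(t) = -9/t², which is negative for t > 0, so this is a local maximum.
P(9) = 9·ln(9) - 9 + 7 ≈ 17.7750.

17.7750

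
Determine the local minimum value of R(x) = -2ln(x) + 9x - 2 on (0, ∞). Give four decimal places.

3.0082

R'(x) = -2/x + 9 = 0 gives x = 2/9.
R''(x) = 2/x², which is positive for x > 0, so this is a local minimum.
R(2/9) = -2·ln(2/9) + 2 - 2 ≈ 3.0082.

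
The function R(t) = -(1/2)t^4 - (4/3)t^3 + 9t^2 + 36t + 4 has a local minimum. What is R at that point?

R'(t) = -2t^3 - 4t^2 + 18t + 36. Setting R'(t) = 0 gives t ∈ {-3, -2, 3}.
Since R''(t) = -6t^2 - 8t + 18, we get R''(-3) = -12 < 0 ⇒ local maximum; R''(-2) = 10 > 0 ⇒ local minimum; R''(3) = -60 < 0 ⇒ local maximum.
So the local minimum value is R(-2) = -88/3.

-88/3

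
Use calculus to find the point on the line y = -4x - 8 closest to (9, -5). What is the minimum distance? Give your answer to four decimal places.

9.4589

Minimize D(x)^2 = (x - 9)^2 + (-4x - 3)^2.
d/dx[D^2] = 2(x - 9) + 2·(-4)·(-4x - 3) = 0 ⇒ x = -3/17.
Then y = -124/17 and the distance is √(1521/17) ≈ 9.4589.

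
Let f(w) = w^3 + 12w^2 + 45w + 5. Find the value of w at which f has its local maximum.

Critical points: f'(w) = 3w^2 + 24w + 45 vanishes at w = -5, -3.
Second-derivative test with f''(w) = 6w + 24: f''(-5) = -6 < 0 ⇒ local maximum; f''(-3) = 6 > 0 ⇒ local minimum.
Thus f has its local maximum at w = -5, with value -45.

-5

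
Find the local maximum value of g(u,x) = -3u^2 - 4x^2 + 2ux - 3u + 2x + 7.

86/11

∂g/∂u = -6u + 2x - 3 = 0 and ∂g/∂x = 2u - 8x + 2 = 0, so (u, x) = (-5/11, 3/22).
The Hessian has g_{uu} = -6, g_{xx} = -8, g_{ux} = 2, giving D = 44 > 0 with g_{uu} < 0, so the point is a local maximum.
g(-5/11, 3/22) = 86/11.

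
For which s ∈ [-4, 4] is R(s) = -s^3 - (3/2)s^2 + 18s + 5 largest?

2

The derivative is -3s^2 - 3s + 18, which vanishes at s = -3 and s = 2.
Candidates: R(-4) = -27, R(-3) = -71/2, R(2) = 27, R(4) = -11.
Hence the absolute maximum is 27 at s = 2.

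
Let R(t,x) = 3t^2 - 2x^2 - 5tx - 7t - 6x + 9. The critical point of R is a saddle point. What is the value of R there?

661/49

∂R/∂t = 6t - 5x - 7 = 0 and ∂R/∂x = -5t - 4x - 6 = 0, so (t, x) = (-2/49, -71/49).
The Hessian has R_{tt} = 6, R_{xx} = -4, R_{tx} = -5, giving D = -49 < 0, so the point is a saddle point.
R(-2/49, -71/49) = 661/49.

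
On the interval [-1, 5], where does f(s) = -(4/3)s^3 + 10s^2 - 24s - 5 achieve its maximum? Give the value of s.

f'(s) = -4s^2 + 20s - 24, which vanishes at s = 2 and s = 3.
Evaluating at the critical points and endpoints: f(-1) = 91/3, f(2) = -71/3, f(3) = -23, f(5) = -125/3.
So the maximum is f(-1) = 91/3.

-1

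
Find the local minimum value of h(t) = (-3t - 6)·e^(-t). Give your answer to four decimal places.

-8.1548

By the product rule, h'(t) = (3t + 3)·e^(-t). Since e^(-t) > 0, the only critical point is t = -1.
h''(-1) has the same sign as 3 > 0, so this is a local minimum.
h(-1) = (-3)·e^(1) ≈ -8.1548.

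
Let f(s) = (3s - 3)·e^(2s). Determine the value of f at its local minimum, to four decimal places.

-4.0774

Differentiating with the product rule gives f'(s) = (6s - 3)·e^(2s). Since e^(2s) > 0, the only critical point is s = 1/2.
f''(1/2) has the same sign as 6 > 0, so this is a local minimum.
f(1/2) = (-3/2)·e^(1) ≈ -4.0774.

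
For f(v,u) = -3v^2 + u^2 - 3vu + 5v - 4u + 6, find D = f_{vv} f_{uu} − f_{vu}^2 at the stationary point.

∂f/∂v = -6v - 3u + 5 = 0 and ∂f/∂u = -3v + 2u - 4 = 0, so (v, u) = (-2/21, 13/7).
The Hessian has f_{vv} = -6, f_{uu} = 2, f_{vu} = -3, giving D = -21 < 0, so the point is a saddle point.
D = (-6)·(2) − (-3)^2 = -21.

-21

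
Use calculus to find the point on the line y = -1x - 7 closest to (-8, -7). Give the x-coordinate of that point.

Minimize D(x)^2 = (x + 8)^2 + (-x)^2.
d/dx[D^2] = 2(x + 8) + 2·(-1)·(-x) = 0 ⇒ x = -4.
Then y = -3 and the distance is √(32) ≈ 5.6569.

-4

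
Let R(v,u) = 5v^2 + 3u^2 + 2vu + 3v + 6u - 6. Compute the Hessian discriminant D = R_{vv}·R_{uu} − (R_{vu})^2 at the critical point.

56

∂R/∂v = 10v + 2u + 3 = 0 and ∂R/∂u = 2v + 6u + 6 = 0, so (v, u) = (-3/28, -27/28).
The Hessian has R_{vv} = 10, R_{uu} = 6, R_{vu} = 2, giving D = 56 > 0 with R_{vv} > 0, so the point is a local minimum.
D = (10)·(6) − (2)^2 = 56.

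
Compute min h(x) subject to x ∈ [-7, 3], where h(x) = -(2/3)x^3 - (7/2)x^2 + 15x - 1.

h'(x) = -2x^2 - 7x + 15, which vanishes at x = -5 and x = 3/2.
Evaluating at the critical points and endpoints: h(-7) = -293/6; h(-5) = -481/6; h(3/2) = 91/8; h(3) = -11/2.
So the minimum is h(-5) = -481/6.

-481/6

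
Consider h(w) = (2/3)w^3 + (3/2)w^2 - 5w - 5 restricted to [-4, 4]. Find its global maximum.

125/3

Differentiating, h'(w) = 2w^2 + 3w - 5; which vanishes at w = -5/2 and w = 1.
Evaluating at the critical points and endpoints: h(-4) = -11/3, h(-5/2) = 155/24, h(1) = -47/6, h(4) = 125/3.
Hence the absolute maximum is 125/3 at w = 4.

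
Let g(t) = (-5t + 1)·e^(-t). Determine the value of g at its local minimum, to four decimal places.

-1.5060

g'(t) = (-5)·e^(-t) + (-5t + 1)·(-1)·e^(-t) = (5t - 6)·e^(-t). Since e^(-t) > 0, the only critical point is t = 6/5.
g''(6/5) has the same sign as 5 > 0, so this is a local minimum.
g(6/5) = (-5)·e^(-6/5) ≈ -1.5060.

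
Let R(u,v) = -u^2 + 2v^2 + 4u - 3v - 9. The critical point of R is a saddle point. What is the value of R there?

-49/8

∂R/∂u = -2u + 4 = 0 and ∂R/∂v = 4v - 3 = 0, so (u, v) = (2, 3/4).
The Hessian has R_{uu} = -2, R_{vv} = 4, R_{uv} = 0, giving D = -8 < 0, so the point is a saddle point.
R(2, 3/4) = -49/8.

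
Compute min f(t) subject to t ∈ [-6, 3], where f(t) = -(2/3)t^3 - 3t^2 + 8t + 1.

-109/3

The derivative is -2t^2 - 6t + 8, which vanishes at t = -4 and t = 1.
Compare values at every candidate in [-6, 3]: f(-6) = -11,  f(-4) = -109/3,  f(1) = 16/3,  f(3) = -20.
Hence the absolute minimum is -109/3 at t = -4.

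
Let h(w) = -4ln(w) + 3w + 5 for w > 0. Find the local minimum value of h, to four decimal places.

h'(w) = -4/w + 3 = 0 gives w = 4/3.
h''(w) = 4/w², which is positive for w > 0, so this is a local minimum.
h(4/3) = -4·ln(4/3) + 4 + 5 ≈ 7.8493.

7.8493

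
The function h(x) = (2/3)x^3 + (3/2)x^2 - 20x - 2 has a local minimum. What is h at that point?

-773/24

h'(x) = 2x^2 + 3x - 20. Setting h'(x) = 0 gives x ∈ {-4, 5/2}.
h''(x) = 4x + 3. h''(-4) = -13 < 0 ⇒ local maximum; h''(5/2) = 13 > 0 ⇒ local minimum.
The local minimum is h(5/2) = -773/24.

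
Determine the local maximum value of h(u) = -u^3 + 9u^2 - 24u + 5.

Critical points: h'(u) = -3u^2 + 18u - 24 vanishes at u = 2, 4.
h''(u) = -6u + 18. h''(2) = 6 > 0 ⇒ local minimum; h''(4) = -6 < 0 ⇒ local maximum.
The local maximum is h(4) = -11.

-11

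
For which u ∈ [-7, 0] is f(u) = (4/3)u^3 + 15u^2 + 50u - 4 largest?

0

The derivative is 4u^2 + 30u + 50, which vanishes at u = -5 and u = -5/2.
Candidates: f(-7) = -229/3, f(-5) = -137/3, f(-5/2) = -673/12, f(0) = -4.
The maximum over the interval is -4, attained at u = 0.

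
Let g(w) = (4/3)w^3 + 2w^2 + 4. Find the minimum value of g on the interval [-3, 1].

The derivative is 4w^2 + 4w, which vanishes at w = -1 and w = 0.
Candidates: g(-3) = -14,  g(-1) = 14/3,  g(0) = 4,  g(1) = 22/3.
So the minimum is g(-3) = -14.

-14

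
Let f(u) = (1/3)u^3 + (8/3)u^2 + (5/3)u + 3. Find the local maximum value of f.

59/3

f'(u) = u^2 + (16/3)u + 5/3. Setting f'(u) = 0 gives u ∈ {-5, -1/3}.
f''(u) = 2u + 16/3. f''(-5) = -14/3 < 0 ⇒ local maximum; f''(-1/3) = 14/3 > 0 ⇒ local minimum.
Thus f has its local maximum at u = -5, with value 59/3.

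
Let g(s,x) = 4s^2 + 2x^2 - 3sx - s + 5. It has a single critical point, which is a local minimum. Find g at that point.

∂g/∂s = 8s - 3x - 1 = 0 and ∂g/∂x = -3s + 4x = 0, so (s, x) = (4/23, 3/23).
The Hessian has g_{ss} = 8, g_{xx} = 4, g_{sx} = -3, giving D = 23 > 0 with g_{ss} > 0, so the point is a local minimum.
g(4/23, 3/23) = 113/23.

113/23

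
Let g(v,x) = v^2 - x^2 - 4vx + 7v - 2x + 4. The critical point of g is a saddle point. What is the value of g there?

∂g/∂v = 2v - 4x + 7 = 0 and ∂g/∂x = -4v - 2x - 2 = 0, so (v, x) = (-11/10, 6/5).
The Hessian has g_{vv} = 2, g_{xx} = -2, g_{vx} = -4, giving D = -20 < 0, so the point is a saddle point.
g(-11/10, 6/5) = -21/20.

-21/20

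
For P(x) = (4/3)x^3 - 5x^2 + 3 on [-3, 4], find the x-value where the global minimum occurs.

Differentiating, P'(x) = 4x^2 - 10x; which vanishes at x = 0 and x = 5/2.
Candidates: P(-3) = -78; P(0) = 3; P(5/2) = -89/12; P(4) = 25/3.
So the minimum is P(-3) = -78.

-3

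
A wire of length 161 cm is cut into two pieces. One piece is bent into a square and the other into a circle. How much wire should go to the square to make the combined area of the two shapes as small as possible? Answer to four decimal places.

Let x be the length used for the square. Square side x/4; circle radius (161−x)/(2π).
A(x) = (x/4)² + π·((161−x)/(2π))² = x²/16 + (161−x)²/(4π) for 0 ≤ x ≤ 161. A'(x) = x/8 − (161−x)/(2π) = 0 gives x = 4·161/(π+4) ≈ 90.1760.
A'' = 1/8 + 1/(2π) > 0, so this gives the minimum combined area; x ≈ 90.1760 cm to the square.

90.1760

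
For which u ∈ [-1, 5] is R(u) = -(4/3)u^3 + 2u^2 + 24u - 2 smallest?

Differentiating, R'(u) = -4u^2 + 4u + 24; whose only zero in [-1, 5] is u = 3.
Evaluating at the critical points and endpoints: R(-1) = -68/3; R(3) = 52; R(5) = 4/3.
Hence the absolute minimum is -68/3 at u = -1.

-1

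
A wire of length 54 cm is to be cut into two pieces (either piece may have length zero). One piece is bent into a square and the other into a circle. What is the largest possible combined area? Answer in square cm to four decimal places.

232.0479

Let x be the length used for the square. Square side x/4; circle radius (54−x)/(2π).
A(x) = (x/4)² + π·((54−x)/(2π))² = x²/16 + (54−x)²/(4π) for 0 ≤ x ≤ 54. A'(x) = x/8 − (54−x)/(2π) = 0 gives x = 4·54/(π+4) ≈ 30.2454.
A'' > 0, so the interior critical point is a minimum; the maximum is at an endpoint. A(0) = 232.0479 and A(54) = 182.2500, so the largest area is 232.0479.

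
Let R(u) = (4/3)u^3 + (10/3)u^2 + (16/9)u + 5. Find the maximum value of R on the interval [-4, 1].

103/9

The derivative is 4u^2 + (20/3)u + 16/9, which vanishes at u = -4/3 and u = -1/3.
Compare values at every candidate in [-4, 1]: R(-4) = -307/9, R(-4/3) = 437/81, R(-1/3) = 383/81, R(1) = 103/9.
So the maximum is R(1) = 103/9.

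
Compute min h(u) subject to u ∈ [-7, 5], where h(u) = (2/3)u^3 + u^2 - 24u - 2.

-47

The derivative is 2u^2 + 2u - 24, which vanishes at u = -4 and u = 3.
Compare values at every candidate in [-7, 5]: h(-7) = -41/3,  h(-4) = 202/3,  h(3) = -47,  h(5) = -41/3.
The minimum over the interval is -47, attained at u = 3.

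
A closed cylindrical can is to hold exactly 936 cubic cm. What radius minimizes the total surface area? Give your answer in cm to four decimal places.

5.3011

With radius r and height h, πr²h = 936 so h = 936/(πr²), and S(r) = 2πr² + 2πrh = 2πr² + 2·936/r.
S'(r) = 4πr − 2·936/r² = 0 ⇒ r³ = 936/(2π), so r ≈ 5.3011 and h = 2r ≈ 10.6022.
S''(r) = 4π + 4·936/r³ > 0, so this is the minimum; S ≈ 529.7022.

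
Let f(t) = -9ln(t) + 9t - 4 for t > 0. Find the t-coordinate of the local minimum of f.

f'(t) = -9/t + 9 = 0 gives t = 1.
f''(t) = 9/t², which is positive for t > 0, so this is a local minimum.
f(1) = -9·ln(1) + 9 - 4 ≈ 5.0000.

1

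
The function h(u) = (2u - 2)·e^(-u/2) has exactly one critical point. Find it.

By the product rule, h'(u) = (-u + 3)·e^(-u/2). Since e^(-u/2) > 0, the only critical point is u = 3.
h''(3) has the same sign as -1 < 0, so this is a local maximum.
h(3) = (4)·e^(-3/2) ≈ 0.8925.

3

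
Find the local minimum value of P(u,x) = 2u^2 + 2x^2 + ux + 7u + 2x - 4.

-152/15

∂P/∂u = 4u + x + 7 = 0 and ∂P/∂x = u + 4x + 2 = 0, so (u, x) = (-26/15, -1/15).
The Hessian has P_{uu} = 4, P_{xx} = 4, P_{ux} = 1, giving D = 15 > 0 with P_{uu} > 0, so the point is a local minimum.
P(-26/15, -1/15) = -152/15.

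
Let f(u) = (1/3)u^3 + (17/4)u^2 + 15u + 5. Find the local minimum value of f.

f'(u) = u^2 + (17/2)u + 15 = 0 at u = -6, -5/2.
Second-derivative test with f''(u) = 2u + 17/2: f''(-6) = -7/2 < 0 ⇒ local maximum; f''(-5/2) = 7/2 > 0 ⇒ local minimum.
So the local minimum value is f(-5/2) = -535/48.

-535/48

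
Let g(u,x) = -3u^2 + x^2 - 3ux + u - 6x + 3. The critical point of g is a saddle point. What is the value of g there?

∂g/∂u = -6u - 3x + 1 = 0 and ∂g/∂x = -3u + 2x - 6 = 0, so (u, x) = (-16/21, 13/7).
The Hessian has g_{uu} = -6, g_{xx} = 2, g_{ux} = -3, giving D = -21 < 0, so the point is a saddle point.
g(-16/21, 13/7) = -62/21.

-62/21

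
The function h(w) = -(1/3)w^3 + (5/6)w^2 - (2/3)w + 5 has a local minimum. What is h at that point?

391/81

h'(w) = -w^2 + (5/3)w - 2/3. Setting h'(w) = 0 gives w ∈ {2/3, 1}.
Since h''(w) = -2w + 5/3, we get h''(2/3) = 1/3 > 0 ⇒ local minimum; h''(1) = -1/3 < 0 ⇒ local maximum.
The local minimum is h(2/3) = 391/81.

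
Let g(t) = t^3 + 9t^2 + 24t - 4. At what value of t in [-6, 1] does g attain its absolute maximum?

1

Differentiating, g'(t) = 3t^2 + 18t + 24; which vanishes at t = -4 and t = -2.
Compare values at every candidate in [-6, 1]: g(-6) = -40,  g(-4) = -20,  g(-2) = -24,  g(1) = 30.
The maximum over the interval is 30, attained at t = 1.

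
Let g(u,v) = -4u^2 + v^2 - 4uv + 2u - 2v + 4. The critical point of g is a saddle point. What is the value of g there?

∂g/∂u = -8u - 4v + 2 = 0 and ∂g/∂v = -4u + 2v - 2 = 0, so (u, v) = (-1/8, 3/4).
The Hessian has g_{uu} = -8, g_{vv} = 2, g_{uv} = -4, giving D = -32 < 0, so the point is a saddle point.
g(-1/8, 3/4) = 25/8.

25/8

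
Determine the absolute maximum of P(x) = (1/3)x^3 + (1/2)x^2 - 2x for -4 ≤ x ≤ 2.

10/3

Differentiating, P'(x) = x^2 + x - 2; which vanishes at x = -2 and x = 1.
Candidates: P(-4) = -16/3, P(-2) = 10/3, P(1) = -7/6, P(2) = 2/3.
Hence the absolute maximum is 10/3 at x = -2.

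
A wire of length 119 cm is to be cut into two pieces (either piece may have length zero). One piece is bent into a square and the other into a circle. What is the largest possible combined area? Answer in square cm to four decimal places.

Let x be the length used for the square. Square side x/4; circle radius (119−x)/(2π).
A(x) = (x/4)² + π·((119−x)/(2π))² = x²/16 + (119−x)²/(4π) for 0 ≤ x ≤ 119. A'(x) = x/8 − (119−x)/(2π) = 0 gives x = 4·119/(π+4) ≈ 66.6518.
A'' > 0, so the interior critical point is a minimum; the maximum is at an endpoint. A(0) = 1126.8966 and A(119) = 885.0625, so the largest area is 1126.8966.

1126.8966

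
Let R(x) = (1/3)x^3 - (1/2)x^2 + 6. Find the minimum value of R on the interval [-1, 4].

The derivative is x^2 - x, which vanishes at x = 0 and x = 1.
Compare values at every candidate in [-1, 4]: R(-1) = 31/6, R(0) = 6, R(1) = 35/6, R(4) = 58/3.
Hence the absolute minimum is 31/6 at x = -1.

31/6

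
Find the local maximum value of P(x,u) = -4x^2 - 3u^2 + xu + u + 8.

∂P/∂x = -8x + u = 0 and ∂P/∂u = x - 6u + 1 = 0, so (x, u) = (1/47, 8/47).
The Hessian has P_{xx} = -8, P_{uu} = -6, P_{xu} = 1, giving D = 47 > 0 with P_{xx} < 0, so the point is a local maximum.
P(1/47, 8/47) = 380/47.

380/47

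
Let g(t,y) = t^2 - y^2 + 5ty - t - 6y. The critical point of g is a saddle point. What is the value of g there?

5/29

∂g/∂t = 2t + 5y - 1 = 0 and ∂g/∂y = 5t - 2y - 6 = 0, so (t, y) = (32/29, -7/29).
The Hessian has g_{tt} = 2, g_{yy} = -2, g_{ty} = 5, giving D = -29 < 0, so the point is a saddle point.
g(32/29, -7/29) = 5/29.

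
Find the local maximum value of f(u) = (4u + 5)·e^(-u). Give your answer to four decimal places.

By the product rule, f'(u) = (-4u - 1)·e^(-u). Since e^(-u) > 0, the only critical point is u = -1/4.
f''(-1/4) has the same sign as -4 < 0, so this is a local maximum.
f(-1/4) = (4)·e^(1/4) ≈ 5.1361.

5.1361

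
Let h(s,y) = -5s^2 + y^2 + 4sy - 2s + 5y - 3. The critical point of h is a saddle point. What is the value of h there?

-21/4

∂h/∂s = -10s + 4y - 2 = 0 and ∂h/∂y = 4s + 2y + 5 = 0, so (s, y) = (-2/3, -7/6).
The Hessian has h_{ss} = -10, h_{yy} = 2, h_{sy} = 4, giving D = -36 < 0, so the point is a saddle point.
h(-2/3, -7/6) = -21/4.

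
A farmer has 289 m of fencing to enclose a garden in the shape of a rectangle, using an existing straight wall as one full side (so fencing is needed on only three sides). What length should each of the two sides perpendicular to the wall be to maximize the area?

289/4

Let the sides perpendicular to the wall have length x and the parallel side y, so 2x + y = 289 and the area is A = xy = x(289 − 2x).
A'(x) = 289 − 4x = 0 gives x = 289/4, and A''(x) = −4 < 0 confirms a maximum.
Then y = 289 − 2·289/4 = 289/2 and A = 83521/8.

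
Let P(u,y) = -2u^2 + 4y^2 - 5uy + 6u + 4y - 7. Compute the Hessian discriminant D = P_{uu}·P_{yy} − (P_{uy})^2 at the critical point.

-57

∂P/∂u = -4u - 5y + 6 = 0 and ∂P/∂y = -5u + 8y + 4 = 0, so (u, y) = (68/57, 14/57).
The Hessian has P_{uu} = -4, P_{yy} = 8, P_{uy} = -5, giving D = -57 < 0, so the point is a saddle point.
D = (-4)·(8) − (-5)^2 = -57.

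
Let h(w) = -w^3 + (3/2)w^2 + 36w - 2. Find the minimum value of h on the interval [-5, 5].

-139/2

Differentiating, h'(w) = -3w^2 + 3w + 36; which vanishes at w = -3 and w = 4.
Evaluating at the critical points and endpoints: h(-5) = -39/2; h(-3) = -139/2; h(4) = 102; h(5) = 181/2.
The minimum over the interval is -139/2, attained at w = -3.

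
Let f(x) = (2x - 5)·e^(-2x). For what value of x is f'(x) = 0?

3

By the product rule, f'(x) = (-4x + 12)·e^(-2x). Since e^(-2x) > 0, the only critical point is x = 3.
f''(3) has the same sign as -4 < 0, so this is a local maximum.
f(3) = (1)·e^(-6) ≈ 0.0025.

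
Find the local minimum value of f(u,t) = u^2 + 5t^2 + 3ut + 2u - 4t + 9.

∂f/∂u = 2u + 3t + 2 = 0 and ∂f/∂t = 3u + 10t - 4 = 0, so (u, t) = (-32/11, 14/11).
The Hessian has f_{uu} = 2, f_{tt} = 10, f_{ut} = 3, giving D = 11 > 0 with f_{uu} > 0, so the point is a local minimum.
f(-32/11, 14/11) = 39/11.

39/11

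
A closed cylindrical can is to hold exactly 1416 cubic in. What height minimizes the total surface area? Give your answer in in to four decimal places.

With radius r and height h, πr²h = 1416 so h = 1416/(πr²), and S(r) = 2πr² + 2πrh = 2πr² + 2·1416/r.
S'(r) = 4πr − 2·1416/r² = 0 ⇒ r³ = 1416/(2π), so r ≈ 6.0855 and h = 2r ≈ 12.1709.
S''(r) = 4π + 4·1416/r³ > 0, so this is the minimum; S ≈ 698.0556.

12.1709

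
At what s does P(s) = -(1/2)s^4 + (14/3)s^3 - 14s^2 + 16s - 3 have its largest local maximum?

4

P'(s) = -2s^3 + 14s^2 - 28s + 16. Setting P'(s) = 0 gives s ∈ {1, 2, 4}.
P''(s) = -6s^2 + 28s - 28. P''(1) = -6 < 0 ⇒ local maximum; P''(2) = 4 > 0 ⇒ local minimum; P''(4) = -12 < 0 ⇒ local maximum.
So the largest local maximum value is P(4) = 23/3.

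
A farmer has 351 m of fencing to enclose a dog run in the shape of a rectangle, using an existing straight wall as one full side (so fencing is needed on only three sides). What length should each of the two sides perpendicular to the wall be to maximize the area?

351/4

Let the sides perpendicular to the wall have length x and the parallel side y, so 2x + y = 351 and the area is A = xy = x(351 − 2x).
A'(x) = 351 − 4x = 0 gives x = 351/4, and A''(x) = −4 < 0 confirms a maximum.
Then y = 351 − 2·351/4 = 351/2 and A = 123201/8.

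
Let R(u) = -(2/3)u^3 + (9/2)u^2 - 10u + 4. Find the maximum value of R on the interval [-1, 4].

115/6

The derivative is -2u^2 + 9u - 10, which vanishes at u = 2 and u = 5/2.
Candidates: R(-1) = 115/6, R(2) = -10/3, R(5/2) = -79/24, R(4) = -20/3.
The maximum over the interval is 115/6, attained at u = -1.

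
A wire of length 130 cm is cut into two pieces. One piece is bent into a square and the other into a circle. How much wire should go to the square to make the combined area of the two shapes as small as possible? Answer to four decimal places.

Let x be the length used for the square. Square side x/4; circle radius (130−x)/(2π).
A(x) = (x/4)² + π·((130−x)/(2π))² = x²/16 + (130−x)²/(4π) for 0 ≤ x ≤ 130. A'(x) = x/8 − (130−x)/(2π) = 0 gives x = 4·130/(π+4) ≈ 72.8129.
A'' = 1/8 + 1/(2π) > 0, so this gives the minimum combined area; x ≈ 72.8129 cm to the square.

72.8129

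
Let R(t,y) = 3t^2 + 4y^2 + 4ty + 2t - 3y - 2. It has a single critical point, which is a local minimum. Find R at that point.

∂R/∂t = 6t + 4y + 2 = 0 and ∂R/∂y = 4t + 8y - 3 = 0, so (t, y) = (-7/8, 13/16).
The Hessian has R_{tt} = 6, R_{yy} = 8, R_{ty} = 4, giving D = 32 > 0 with R_{tt} > 0, so the point is a local minimum.
R(-7/8, 13/16) = -131/32.

-131/32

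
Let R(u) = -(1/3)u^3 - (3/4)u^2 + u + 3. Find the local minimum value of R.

2/3

R'(u) = -u^2 - (3/2)u + 1. Setting R'(u) = 0 gives u ∈ {-2, 1/2}.
Second-derivative test with R''(u) = -2u - 3/2: R''(-2) = 5/2 > 0 ⇒ local minimum; R''(1/2) = -5/2 < 0 ⇒ local maximum.
Thus R has its local minimum at u = -2, with value 2/3.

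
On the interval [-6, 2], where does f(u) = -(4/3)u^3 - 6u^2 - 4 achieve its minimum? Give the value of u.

2

The derivative is -4u^2 - 12u, which vanishes at u = -3 and u = 0.
Evaluating at the critical points and endpoints: f(-6) = 68,  f(-3) = -22,  f(0) = -4,  f(2) = -116/3.
The minimum over the interval is -116/3, attained at u = 2.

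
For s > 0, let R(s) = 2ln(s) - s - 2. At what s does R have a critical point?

2

R'(s) = 2/s − 1 = 0 gives s = 2.
R''(s) = -2/s², which is negative for s > 0, so this is a local maximum.
R(2) = 2·ln(2) - 2 - 2 ≈ -2.6137.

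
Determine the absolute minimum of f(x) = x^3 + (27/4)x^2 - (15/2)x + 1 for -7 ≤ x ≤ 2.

Differentiating, f'(x) = 3x^2 + (27/2)x - 15/2; which vanishes at x = -5 and x = 1/2.
Compare values at every candidate in [-7, 2]: f(-7) = 165/4,  f(-5) = 329/4,  f(1/2) = -15/16,  f(2) = 21.
Hence the absolute minimum is -15/16 at x = 1/2.

-15/16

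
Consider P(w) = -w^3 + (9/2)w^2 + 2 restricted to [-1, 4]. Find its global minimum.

P'(w) = -3w^2 + 9w, which vanishes at w = 0 and w = 3.
Evaluating at the critical points and endpoints: P(-1) = 15/2, P(0) = 2, P(3) = 31/2, P(4) = 10.
Hence the absolute minimum is 2 at w = 0.

2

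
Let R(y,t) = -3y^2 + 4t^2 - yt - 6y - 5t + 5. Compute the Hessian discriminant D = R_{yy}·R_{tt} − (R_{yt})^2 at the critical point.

-49

∂R/∂y = -6y - t - 6 = 0 and ∂R/∂t = -y + 8t - 5 = 0, so (y, t) = (-53/49, 24/49).
The Hessian has R_{yy} = -6, R_{tt} = 8, R_{yt} = -1, giving D = -49 < 0, so the point is a saddle point.
D = (-6)·(8) − (-1)^2 = -49.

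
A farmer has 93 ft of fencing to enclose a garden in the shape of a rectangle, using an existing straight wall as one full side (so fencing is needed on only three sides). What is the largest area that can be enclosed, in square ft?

8649/8

Let the sides perpendicular to the wall have length x and the parallel side y, so 2x + y = 93 and the area is A = xy = x(93 − 2x).
A'(x) = 93 − 4x = 0 gives x = 93/4, and A''(x) = −4 < 0 confirms a maximum.
Then y = 93 − 2·93/4 = 93/2 and A = 8649/8.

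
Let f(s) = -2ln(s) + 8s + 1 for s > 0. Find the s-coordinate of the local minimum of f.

f'(s) = -2/s + 8 = 0 gives s = 1/4.
f''(s) = 2/s², which is positive for s > 0, so this is a local minimum.
f(1/4) = -2·ln(1/4) + 2 + 1 ≈ 5.7726.

1/4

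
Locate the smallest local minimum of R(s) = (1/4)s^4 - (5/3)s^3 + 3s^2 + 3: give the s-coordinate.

0

R'(s) = s^3 - 5s^2 + 6s. Setting R'(s) = 0 gives s ∈ {0, 2, 3}.
Since R''(s) = 3s^2 - 10s + 6, we get R''(0) = 6 > 0 ⇒ local minimum; R''(2) = -2 < 0 ⇒ local maximum; R''(3) = 3 > 0 ⇒ local minimum.
So the smallest local minimum value is R(0) = 3.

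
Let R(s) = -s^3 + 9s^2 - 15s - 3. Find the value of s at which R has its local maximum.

R'(s) = -3s^2 + 18s - 15. Setting R'(s) = 0 gives s ∈ {1, 5}.
Since R''(s) = -6s + 18, we get R''(1) = 12 > 0 ⇒ local minimum; R''(5) = -12 < 0 ⇒ local maximum.
So the local maximum value is R(5) = 22.

5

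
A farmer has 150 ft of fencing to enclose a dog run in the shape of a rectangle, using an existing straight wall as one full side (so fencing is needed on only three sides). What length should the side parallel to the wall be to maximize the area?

Let the sides perpendicular to the wall have length x and the parallel side y, so 2x + y = 150 and the area is A = xy = x(150 − 2x).
A'(x) = 150 − 4x = 0 gives x = 75/2, and A''(x) = −4 < 0 confirms a maximum.
Then y = 150 − 2·75/2 = 75 and A = 5625/2.

75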